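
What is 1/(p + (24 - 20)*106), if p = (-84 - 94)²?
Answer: 1/32108 ≈ 3.1145e-5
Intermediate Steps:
p = 31684 (p = (-178)² = 31684)
1/(p + (24 - 20)*106) = 1/(31684 + (24 - 20)*106) = 1/(31684 + 4*106) = 1/(31684 + 424) = 1/32108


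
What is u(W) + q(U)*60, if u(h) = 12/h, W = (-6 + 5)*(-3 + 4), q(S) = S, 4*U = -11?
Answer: -177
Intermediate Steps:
U = -11/4 (U = (¼)*(-11) = -11/4 ≈ -2.7500)
W = -1 (W = -1*1 = -1)
u(W) + q(U)*60 = 12/(-1) - 11/4*60 = 12*(-1) - 165 = -12 - 165 = -177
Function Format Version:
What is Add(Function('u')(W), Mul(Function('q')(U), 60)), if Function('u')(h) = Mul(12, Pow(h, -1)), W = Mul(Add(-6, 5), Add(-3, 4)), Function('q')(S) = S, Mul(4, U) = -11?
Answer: -177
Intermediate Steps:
U = Rational(-11, 4) (U = Mul(Rational(1, 4), -11) = Rational(-11, 4) ≈ -2.7500)
W = -1 (W = Mul(-1, 1) = -1)
Add(Function('u')(W), Mul(Function('q')(U), 60)) = Add(Mul(12, Pow(-1, -1)), Mul(Rational(-11, 4), 60)) = Add(Mul(12, -1), -165) = Add(-12, -165) = -177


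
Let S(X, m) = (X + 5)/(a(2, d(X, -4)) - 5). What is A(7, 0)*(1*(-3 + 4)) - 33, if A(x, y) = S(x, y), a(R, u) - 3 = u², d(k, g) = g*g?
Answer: -4185/127 ≈ -32.953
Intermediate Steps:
d(k, g) = g²
a(R, u) = 3 + u²
S(X, m) = 5/254 + X/254 (S(X, m) = (X + 5)/((3 + ((-4)²)²) - 5) = (5 + X)/((3 + 16²) - 5) = (5 + X)/((3 + 256) - 5) = (5 + X)/(259 - 5) = (5 + X)/254 = (5 + X)*(1/254) = 5/254 + X/254)
A(x, y) = 5/254 + x/254
A(7, 0)*(1*(-3 + 4)) - 33 = (5/254 + (1/254)*7)*(1*(-3 + 4)) - 33 = (5/254 + 7/254)*(1*1) - 33 = (6/127)*1 - 33 = 6/127 - 33 = -4185/127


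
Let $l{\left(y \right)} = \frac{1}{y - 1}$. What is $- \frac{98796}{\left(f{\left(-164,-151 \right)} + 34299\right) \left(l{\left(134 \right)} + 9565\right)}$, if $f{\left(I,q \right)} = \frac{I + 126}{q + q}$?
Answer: $- \frac{496030017}{1647164463632} \approx -0.00030114$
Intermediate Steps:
$l{\left(y \right)} = \frac{1}{-1 + y}$
$f{\left(I,q \right)} = \frac{126 + I}{2 q}$
$- \frac{98796}{\left(f{\left(-164,-151 \right)} + 34299\right) \left(l{\left(134 \right)} + 9565\right)} = - \frac{98796}{\left(\frac{126 - 164}{2 \left(-151\right)} + 34299\right) \left(\frac{1}{-1 + 134} + 9565\right)} = - \frac{98796}{\left(\frac{1}{2} \left(- \frac{1}{151}\right) \left(-38\right) + 34299\right) \left(\frac{1}{133} + 9565\right)} = - \frac{98796}{\left(\frac{19}{151} + 34299\right) \left(\frac{1}{133} + 9565\right)} = - \frac{98796}{\frac{5179168}{151} \cdot \frac{1272146}{133}} = - \frac{98796}{\frac{6588657854528}{20083}} = \left(-98796\right) \frac{20083}{6588657854528} = - \frac{496030017}{1647164463632}$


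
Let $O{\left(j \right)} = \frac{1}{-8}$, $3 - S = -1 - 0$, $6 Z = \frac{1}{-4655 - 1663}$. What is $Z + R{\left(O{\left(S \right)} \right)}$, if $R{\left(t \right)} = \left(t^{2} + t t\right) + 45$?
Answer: $\frac{13656349}{303264} \approx 45.031$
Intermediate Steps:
$Z = - \frac{1}{37908}$ ($Z = \frac{1}{6 \left(-4655 - 1663\right)} = \frac{1}{6 \left(-6318\right)} = \frac{1}{6} \left(- \frac{1}{6318}\right) = - \frac{1}{37908} \approx -2.638 \cdot 10^{-5}$)
$S = 4$ ($S = 3 - \left(-1 - 0\right) = 3 - \left(-1 + 0\right) = 3 - -1 = 3 + 1 = 4$)
$O{\left(j \right)} = - \frac{1}{8}$
$R{\left(t \right)} = 45 + 2 t^{2}$ ($R{\left(t \right)} = \left(t^{2} + t^{2}\right) + 45 = 2 t^{2} + 45 = 45 + 2 t^{2}$)
$Z + R{\left(O{\left(S \right)} \right)} = - \frac{1}{37908} + \left(45 + 2 \left(- \frac{1}{8}\right)^{2}\right) = - \frac{1}{37908} + \left(45 + 2 \cdot \frac{1}{64}\right) = - \frac{1}{37908} + \left(45 + \frac{1}{32}\right) = - \frac{1}{37908} + \frac{1441}{32} = \frac{13656349}{303264}$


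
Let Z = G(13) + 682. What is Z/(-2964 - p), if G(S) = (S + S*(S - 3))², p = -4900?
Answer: 1921/176 ≈ 10.915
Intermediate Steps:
G(S) = (S + S*(-3 + S))²
Z = 21131 (Z = 13²*(-2 + 13)² + 682 = 169*11² + 682 = 169*121 + 682 = 20449 + 682 = 21131)
Z/(-2964 - p) = 21131/(-2964 - 1*(-4900)) = 21131/(-2964 + 4900) = 21131/1936 = 21131*(1/1936) = 1921/176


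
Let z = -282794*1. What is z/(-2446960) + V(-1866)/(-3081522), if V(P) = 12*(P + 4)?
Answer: 77175900559/628363422760 ≈ 0.12282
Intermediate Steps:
V(P) = 48 + 12*P (V(P) = 12*(4 + P) = 48 + 12*P)
z = -282794
z/(-2446960) + V(-1866)/(-3081522) = -282794/(-2446960) + (48 + 12*(-1866))/(-3081522) = -282794*(-1/2446960) + (48 - 22392)*(-1/3081522) = 141397/1223480 - 22344*(-1/3081522) = 141397/1223480 + 3724/513587 = 77175900559/628363422760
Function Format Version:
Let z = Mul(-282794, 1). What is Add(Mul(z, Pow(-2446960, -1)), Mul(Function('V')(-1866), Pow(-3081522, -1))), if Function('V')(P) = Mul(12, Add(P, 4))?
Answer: Rational(77175900559, 628363422760) ≈ 0.12282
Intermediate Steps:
Function('V')(P) = Add(48, Mul(12, P)) (Function('V')(P) = Mul(12, Add(4, P)) = Add(48, Mul(12, P)))
z = -282794
Add(Mul(z, Pow(-2446960, -1)), Mul(Function('V')(-1866), Pow(-3081522, -1))) = Add(Mul(-282794, Pow(-2446960, -1)), Mul(Add(48, Mul(12, -1866)), Pow(-3081522, -1))) = Add(Mul(-282794, Rational(-1, 2446960)), Mul(Add(48, -22392), Rational(-1, 3081522))) = Add(Rational(141397, 1223480), Mul(-22344, Rational(-1, 3081522))) = Add(Rational(141397, 1223480), Rational(3724, 513587)) = Rational(77175900559, 628363422760)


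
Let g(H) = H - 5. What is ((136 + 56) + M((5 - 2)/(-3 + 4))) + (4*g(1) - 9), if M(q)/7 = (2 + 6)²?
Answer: 615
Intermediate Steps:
g(H) = -5 + H
M(q) = 448 (M(q) = 7*(2 + 6)² = 7*8² = 7*64 = 448)
((136 + 56) + M((5 - 2)/(-3 + 4))) + (4*g(1) - 9) = ((136 + 56) + 448) + (4*(-5 + 1) - 9) = (192 + 448) + (4*(-4) - 9) = 640 + (-16 - 9) = 640 - 25 = 615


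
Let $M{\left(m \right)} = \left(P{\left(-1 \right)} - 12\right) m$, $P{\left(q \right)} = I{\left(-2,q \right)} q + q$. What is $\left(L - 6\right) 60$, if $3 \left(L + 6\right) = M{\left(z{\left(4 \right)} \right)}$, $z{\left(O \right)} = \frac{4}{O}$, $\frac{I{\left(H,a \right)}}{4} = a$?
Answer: $-900$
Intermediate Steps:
$I{\left(H,a \right)} = 4 a$
$P{\left(q \right)} = q + 4 q^{2}$ ($P{\left(q \right)} = 4 q q + q = 4 q^{2} + q = q + 4 q^{2}$)
$M{\left(m \right)} = - 9 m$ ($M{\left(m \right)} = \left(- (1 + 4 \left(-1\right)) - 12\right) m = \left(- (1 - 4) - 12\right) m = \left(\left(-1\right) \left(-3\right) - 12\right) m = \left(3 - 12\right) m = - 9 m$)
$L = -9$ ($L = -6 + \frac{\left(-9\right) \frac{4}{4}}{3} = -6 + \frac{\left(-9\right) 4 \cdot \frac{1}{4}}{3} = -6 + \frac{\left(-9\right) 1}{3} = -6 + \frac{1}{3} \left(-9\right) = -6 - 3 = -9$)
$\left(L - 6\right) 60 = \left(-9 - 6\right) 60 = \left(-15\right) 60 = -900$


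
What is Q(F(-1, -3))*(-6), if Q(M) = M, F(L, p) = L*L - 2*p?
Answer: -42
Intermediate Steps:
F(L, p) = L**2 - 2*p
Q(F(-1, -3))*(-6) = ((-1)**2 - 2*(-3))*(-6) = (1 + 6)*(-6) = 7*(-6) = -42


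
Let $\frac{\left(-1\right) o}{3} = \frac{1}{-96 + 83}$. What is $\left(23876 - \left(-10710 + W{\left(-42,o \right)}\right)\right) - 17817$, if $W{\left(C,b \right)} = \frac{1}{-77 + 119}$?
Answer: $\frac{704297}{42} \approx 16769.0$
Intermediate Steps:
$o = \frac{3}{13}$ ($o = - \frac{3}{-96 + 83} = - \frac{3}{-13} = \left(-3\right) \left(- \frac{1}{13}\right) = \frac{3}{13} \approx 0.23077$)
$W{\left(C,b \right)} = \frac{1}{42}$
$\left(23876 - \left(-10710 + W{\left(-42,o \right)}\right)\right) - 17817 = \left(23876 + \left(10710 - \frac{1}{42}\right)\right) - 17817 = \left(23876 + \frac{449819}{42}\right) - 17817 = \frac{1452611}{42} - 17817 = \frac{704297}{42}$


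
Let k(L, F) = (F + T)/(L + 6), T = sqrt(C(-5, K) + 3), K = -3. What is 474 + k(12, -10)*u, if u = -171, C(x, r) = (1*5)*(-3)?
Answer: 569 - 19*I*sqrt(3) ≈ 569.0 - 32.909*I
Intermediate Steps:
C(x, r) = -15 (C(x, r) = 5*(-3) = -15)
T = 2*I*sqrt(3) (T = sqrt(-15 + 3) = sqrt(-12) = 2*I*sqrt(3) ≈ 3.4641*I)
k(L, F) = (F + 2*I*sqrt(3))/(6 + L) (k(L, F) = (F + 2*I*sqrt(3))/(L + 6) = (F + 2*I*sqrt(3))/(6 + L))
474 + k(12, -10)*u = 474 + ((-10 + 2*I*sqrt(3))/(6 + 12))*(-171) = 474 + ((-10 + 2*I*sqrt(3))/18)*(-171) = 474 + (-5/9 + I*sqrt(3)/9)*(-171) = 474 + (95 - 19*I*sqrt(3)) = 569 - 19*I*sqrt(3)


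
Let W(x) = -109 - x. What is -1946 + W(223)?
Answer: -2278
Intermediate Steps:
-1946 + W(223) = -1946 + (-109 - 1*223) = -1946 + (-109 - 223) = -1946 - 332 = -2278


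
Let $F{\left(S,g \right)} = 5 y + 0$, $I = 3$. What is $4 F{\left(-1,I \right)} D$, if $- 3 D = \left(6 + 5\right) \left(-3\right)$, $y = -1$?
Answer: $-220$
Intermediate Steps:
$F{\left(S,g \right)} = -5$ ($F{\left(S,g \right)} = 5 \left(-1\right) + 0 = -5 + 0 = -5$)
$D = 11$ ($D = - \frac{\left(6 + 5\right) \left(-3\right)}{3} = - \frac{11 \left(-3\right)}{3} = \left(- \frac{1}{3}\right) \left(-33\right) = 11$)
$4 F{\left(-1,I \right)} D = 4 \left(-5\right) 11 = \left(-20\right) 11 = -220$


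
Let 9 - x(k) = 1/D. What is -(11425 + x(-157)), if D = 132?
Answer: -1509287/132 ≈ -11434.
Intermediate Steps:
x(k) = 1187/132 (x(k) = 9 - 1/132 = 1187/132)
-(11425 + x(-157)) = -(11425 + 1187/132) = -1*1509287/132 = -1509287/132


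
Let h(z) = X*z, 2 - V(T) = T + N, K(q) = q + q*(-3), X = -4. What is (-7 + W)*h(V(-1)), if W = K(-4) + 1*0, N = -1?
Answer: -16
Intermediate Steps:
K(q) = -2*q (K(q) = q - 3*q = -2*q)
V(T) = 3 - T (V(T) = 2 - (T - 1) = 2 - (-1 + T) = 2 + (1 - T) = 3 - T)
h(z) = -4*z
W = 8 (W = -2*(-4) + 1*0 = 8 + 0 = 8)
(-7 + W)*h(V(-1)) = (-7 + 8)*(-4*(3 - 1*(-1))) = 1*(-4*(3 + 1)) = 1*(-4*4) = 1*(-16) = -16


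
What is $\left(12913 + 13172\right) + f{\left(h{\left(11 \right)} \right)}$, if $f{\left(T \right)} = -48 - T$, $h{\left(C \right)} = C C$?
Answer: $25916$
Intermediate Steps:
$h{\left(C \right)} = C^{2}$
$\left(12913 + 13172\right) + f{\left(h{\left(11 \right)} \right)} = \left(12913 + 13172\right) - 169 = 26085 - 169 = 25916$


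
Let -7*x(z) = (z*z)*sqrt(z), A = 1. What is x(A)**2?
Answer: 1/49 ≈ 0.020408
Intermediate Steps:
x(z) = -z**(5/2)/7 (x(z) = -z*z*sqrt(z)/7 = -z**2*sqrt(z)/7 = -z**(5/2)/7)
x(A)**2 = (-1**(5/2)/7)**2 = (-1/7*1)**2 = (-1/7)**2 = 1/49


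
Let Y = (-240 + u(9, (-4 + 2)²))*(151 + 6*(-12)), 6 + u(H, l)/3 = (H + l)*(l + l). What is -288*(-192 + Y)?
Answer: -1173312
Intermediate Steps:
u(H, l) = -18 + 6*l*(H + l) (u(H, l) = -18 + 3*((H + l)*(l + l)) = -18 + 3*((H + l)*(2*l)) = -18 + 3*(2*l*(H + l)) = -18 + 6*l*(H + l))
Y = 4266 (Y = (-240 + (-18 + 6*((-4 + 2)²)² + 6*9*(-4 + 2)²))*(151 + 6*(-12)) = (-240 + (-18 + 6*((-2)²)² + 6*9*(-2)²))*(151 - 72) = (-240 + (-18 + 6*4² + 6*9*4))*79 = (-240 + (-18 + 6*16 + 216))*79 = (-240 + (-18 + 96 + 216))*79 = (-240 + 294)*79 = 54*79 = 4266)
-288*(-192 + Y) = -288*(-192 + 4266) = -288*4074 = -1173312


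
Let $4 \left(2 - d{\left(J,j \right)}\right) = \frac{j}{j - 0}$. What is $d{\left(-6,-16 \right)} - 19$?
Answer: $- \frac{69}{4} \approx -17.25$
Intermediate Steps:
$d{\left(J,j \right)} = \frac{7}{4}$ ($d{\left(J,j \right)} = 2 - \frac{j \frac{1}{j - 0}}{4} = 2 - \frac{j \frac{1}{j + 0}}{4} = 2 - \frac{j \frac{1}{j}}{4} = 2 - \frac{1}{4} = \frac{7}{4}$)
$d{\left(-6,-16 \right)} - 19 = \frac{7}{4} - 19 = - \frac{69}{4}$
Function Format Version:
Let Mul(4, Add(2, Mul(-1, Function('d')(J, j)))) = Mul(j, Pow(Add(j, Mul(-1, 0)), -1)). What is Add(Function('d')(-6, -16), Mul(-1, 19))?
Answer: Rational(-69, 4) ≈ -17.250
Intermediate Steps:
Function('d')(J, j) = Rational(7, 4) (Function('d')(J, j) = Add(2, Mul(Rational(-1, 4), Mul(j, Pow(Add(j, Mul(-1, 0)), -1)))) = Add(2, Mul(Rational(-1, 4), Mul(j, Pow(Add(j, 0), -1)))) = Add(2, Mul(Rational(-1, 4), Mul(j, Pow(j, -1)))) = Add(2, Mul(Rational(-1, 4), 1)) = Add(2, Rational(-1, 4)) = Rational(7, 4))
Add(Function('d')(-6, -16), Mul(-1, 19)) = Add(Rational(7, 4), Mul(-1, 19)) = Add(Rational(7, 4), -19) = Rational(-69, 4)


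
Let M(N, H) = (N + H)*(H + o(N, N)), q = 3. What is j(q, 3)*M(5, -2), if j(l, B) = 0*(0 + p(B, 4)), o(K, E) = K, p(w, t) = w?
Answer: 0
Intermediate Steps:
j(l, B) = 0 (j(l, B) = 0*(0 + B) = 0*B = 0)
M(N, H) = (H + N)² (M(N, H) = (N + H)*(H + N) = (H + N)*(H + N) = (H + N)²)
j(q, 3)*M(5, -2) = 0*((-2)² + 5² + 2*(-2)*5) = 0*(4 + 25 - 20) = 0*9 = 0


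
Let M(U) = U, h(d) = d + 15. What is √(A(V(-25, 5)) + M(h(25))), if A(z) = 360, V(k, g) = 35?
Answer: 20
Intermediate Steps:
h(d) = 15 + d
√(A(V(-25, 5)) + M(h(25))) = √(360 + (15 + 25)) = √(360 + 40) = √400 = 20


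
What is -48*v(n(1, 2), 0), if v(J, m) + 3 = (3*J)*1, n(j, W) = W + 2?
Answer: -432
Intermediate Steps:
n(j, W) = 2 + W
v(J, m) = -3 + 3*J (v(J, m) = -3 + (3*J)*1 = -3 + 3*J)
-48*v(n(1, 2), 0) = -48*(-3 + 3*(2 + 2)) = -48*(-3 + 3*4) = -48*(-3 + 12) = -48*9 = -432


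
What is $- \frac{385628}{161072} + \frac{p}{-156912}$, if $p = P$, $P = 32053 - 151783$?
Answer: $- \frac{429421981}{263272184} \approx -1.6311$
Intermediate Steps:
$P = -119730$
$p = -119730$
$- \frac{385628}{161072} + \frac{p}{-156912} = - \frac{385628}{161072} - \frac{119730}{-156912} = \left(-385628\right) \frac{1}{161072} - - \frac{19955}{26152} = - \frac{96407}{40268} + \frac{19955}{26152} = - \frac{429421981}{263272184}$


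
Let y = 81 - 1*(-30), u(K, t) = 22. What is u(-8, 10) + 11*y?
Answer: 1243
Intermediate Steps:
y = 111 (y = 81 + 30 = 111)
u(-8, 10) + 11*y = 22 + 11*111 = 22 + 1221 = 1243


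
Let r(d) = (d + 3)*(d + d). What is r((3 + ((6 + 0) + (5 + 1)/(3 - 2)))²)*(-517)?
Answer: -53044200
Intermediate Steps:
r(d) = 2*d*(3 + d) (r(d) = (3 + d)*(2*d) = 2*d*(3 + d))
r((3 + ((6 + 0) + (5 + 1)/(3 - 2)))²)*(-517) = (2*(3 + ((6 + 0) + (5 + 1)/(3 - 2)))²*(3 + (3 + ((6 + 0) + (5 + 1)/(3 - 2)))²))*(-517) = (2*(3 + (6 + 6/1))²*(3 + (3 + (6 + 6/1))²))*(-517) = (2*(3 + (6 + 6*1))²*(3 + (3 + (6 + 6*1))²))*(-517) = (2*(3 + (6 + 6))²*(3 + (3 + (6 + 6))²))*(-517) = (2*(3 + 12)²*(3 + (3 + 12)²))*(-517) = (2*15²*(3 + 15²))*(-517) = (2*225*(3 + 225))*(-517) = (2*225*228)*(-517) = 102600*(-517) = -53044200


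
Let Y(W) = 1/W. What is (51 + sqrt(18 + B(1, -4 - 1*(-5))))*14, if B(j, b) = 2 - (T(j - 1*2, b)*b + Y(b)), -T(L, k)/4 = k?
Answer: 714 + 14*sqrt(23) ≈ 781.14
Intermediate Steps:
T(L, k) = -4*k
B(j, b) = 2 - 1/b + 4*b**2 (B(j, b) = 2 - ((-4*b)*b + 1/b) = 2 - (-4*b**2 + 1/b) = 2 - (1/b - 4*b**2) = 2 + (-1/b + 4*b**2) = 2 - 1/b + 4*b**2)
(51 + sqrt(18 + B(1, -4 - 1*(-5))))*14 = (51 + sqrt(18 + (2 - 1/(-4 - 1*(-5)) + 4*(-4 - 1*(-5))**2)))*14 = (51 + sqrt(18 + (2 - 1/(-4 + 5) + 4*(-4 + 5)**2)))*14 = (51 + sqrt(18 + (2 - 1/1 + 4*1**2)))*14 = (51 + sqrt(18 + (2 - 1*1 + 4*1)))*14 = (51 + sqrt(18 + (2 - 1 + 4)))*14 = (51 + sqrt(18 + 5))*14 = (51 + sqrt(23))*14 = 714 + 14*sqrt(23)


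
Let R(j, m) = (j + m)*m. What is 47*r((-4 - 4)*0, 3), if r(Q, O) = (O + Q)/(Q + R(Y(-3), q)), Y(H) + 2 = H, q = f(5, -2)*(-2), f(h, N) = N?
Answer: -141/4 ≈ -35.250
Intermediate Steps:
q = 4 (q = -2*(-2) = 4)
Y(H) = -2 + H
R(j, m) = m*(j + m)
r(Q, O) = (O + Q)/(-4 + Q) (r(Q, O) = (O + Q)/(Q + 4*((-2 - 3) + 4)) = (O + Q)/(Q + 4*(-5 + 4)) = (O + Q)/(Q + 4*(-1)) = (O + Q)/(Q - 4) = (O + Q)/(-4 + Q))
47*r((-4 - 4)*0, 3) = 47*((3 + (-4 - 4)*0)/(-4 + (-4 - 4)*0)) = 47*((3 - 8*0)/(-4 - 8*0)) = 47*((3 + 0)/(-4 + 0)) = 47*(3/(-4)) = 47*(-¼*3) = 47*(-¾) = -141/4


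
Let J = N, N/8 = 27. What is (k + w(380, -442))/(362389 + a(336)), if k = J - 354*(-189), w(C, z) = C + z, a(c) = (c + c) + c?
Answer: 67060/363397 ≈ 0.18454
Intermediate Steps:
N = 216 (N = 8*27 = 216)
a(c) = 3*c (a(c) = 2*c + c = 3*c)
J = 216
k = 67122 (k = 216 - 354*(-189) = 216 + 66906 = 67122)
(k + w(380, -442))/(362389 + a(336)) = (67122 + (380 - 442))/(362389 + 3*336) = (67122 - 62)/(362389 + 1008) = 67060/363397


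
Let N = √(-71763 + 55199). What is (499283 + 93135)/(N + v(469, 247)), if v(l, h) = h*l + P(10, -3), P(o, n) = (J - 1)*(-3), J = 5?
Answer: 68620369358/13416837125 - 1184836*I*√4141/13416837125 ≈ 5.1145 - 0.0056828*I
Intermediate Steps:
N = 2*I*√4141 (N = √(-16564) = 2*I*√4141 ≈ 128.7*I)
P(o, n) = -12 (P(o, n) = (5 - 1)*(-3) = 4*(-3) = -12)
v(l, h) = -12 + h*l (v(l, h) = h*l - 12 = -12 + h*l)
(499283 + 93135)/(N + v(469, 247)) = (499283 + 93135)/(2*I*√4141 + (-12 + 247*469)) = 592418/(2*I*√4141 + (-12 + 115843)) = 592418/(2*I*√4141 + 115831) = 592418/(115831 + 2*I*√4141)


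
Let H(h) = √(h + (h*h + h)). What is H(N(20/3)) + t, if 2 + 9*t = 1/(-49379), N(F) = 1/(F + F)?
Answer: -98759/444411 + √249/40 ≈ 0.17227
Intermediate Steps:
N(F) = 1/(2*F)
H(h) = √(h² + 2*h) (H(h) = √(h + (h² + h)) = √(h + (h + h²)) = √(h² + 2*h))
t = -98759/444411 (t = -2/9 + (⅑)/(-49379) = -2/9 + (⅑)*(-1/49379) = -2/9 - 1/444411 = -98759/444411 ≈ -0.22222)
H(N(20/3)) + t = √((1/(2*((20/3))))*(2 + 1/(2*((20/3))))) - 98759/444411 = √((1/(2*((20*(⅓)))))*(2 + 1/(2*((20*(⅓)))))) - 98759/444411 = √((1/(2*(20/3)))*(2 + 1/(2*(20/3)))) - 98759/444411 = √(((½)*(3/20))*(2 + (½)*(3/20))) - 98759/444411 = √(3*(2 + 3/40)/40) - 98759/444411 = √((3/40)*(83/40)) - 98759/444411 = √(249/1600) - 98759/444411 = √249/40 - 98759/444411 = -98759/444411 + √249/40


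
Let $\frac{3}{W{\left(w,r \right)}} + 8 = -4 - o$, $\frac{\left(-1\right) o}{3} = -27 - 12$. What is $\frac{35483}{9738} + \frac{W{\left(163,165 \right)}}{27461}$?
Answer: $\frac{41899132771}{11498854374} \approx 3.6438$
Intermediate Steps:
$o = 117$ ($o = - 3 \left(-27 - 12\right) = \left(-3\right) \left(-39\right) = 117$)
$W{\left(w,r \right)} = - \frac{1}{43}$ ($W{\left(w,r \right)} = \frac{3}{-8 - 121} = \frac{3}{-129} = 3 \left(- \frac{1}{129}\right) = - \frac{1}{43}$)
$\frac{35483}{9738} + \frac{W{\left(163,165 \right)}}{27461} = \frac{35483}{9738} - \frac{1}{43 \cdot 27461} = 35483 \cdot \frac{1}{9738} - \frac{1}{1180823} = \frac{35483}{9738} - \frac{1}{1180823} = \frac{41899132771}{11498854374}$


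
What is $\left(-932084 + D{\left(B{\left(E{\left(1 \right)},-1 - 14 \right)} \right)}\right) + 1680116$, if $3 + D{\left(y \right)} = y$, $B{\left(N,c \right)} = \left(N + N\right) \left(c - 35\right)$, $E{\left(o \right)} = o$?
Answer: $747929$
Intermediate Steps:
$B{\left(N,c \right)} = 2 N \left(-35 + c\right)$
$D{\left(y \right)} = -3 + y$
$\left(-932084 + D{\left(B{\left(E{\left(1 \right)},-1 - 14 \right)} \right)}\right) + 1680116 = \left(-932084 + \left(-3 + 2 \cdot 1 \left(-35 - 15\right)\right)\right) + 1680116 = \left(-932084 + \left(-3 + 2 \cdot 1 \left(-50\right)\right)\right) + 1680116 = \left(-932084 - 103\right) + 1680116 = -932187 + 1680116 = 747929$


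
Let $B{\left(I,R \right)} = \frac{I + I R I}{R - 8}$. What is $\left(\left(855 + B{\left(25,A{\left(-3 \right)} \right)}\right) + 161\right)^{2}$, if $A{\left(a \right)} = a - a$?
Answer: $\frac{65658609}{64} \approx 1.0259 \cdot 10^{6}$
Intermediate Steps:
$A{\left(a \right)} = 0$
$B{\left(I,R \right)} = \frac{I + R I^{2}}{-8 + R}$
$\left(\left(855 + B{\left(25,A{\left(-3 \right)} \right)}\right) + 161\right)^{2} = \left(\left(855 + \frac{25 \left(1 + 25 \cdot 0\right)}{-8 + 0}\right) + 161\right)^{2} = \left(\left(855 + \frac{25 \left(1 + 0\right)}{-8}\right) + 161\right)^{2} = \left(\left(855 + 25 \left(- \frac{1}{8}\right) 1\right) + 161\right)^{2} = \left(\left(855 - \frac{25}{8}\right) + 161\right)^{2} = \left(\frac{6815}{8} + 161\right)^{2} = \left(\frac{8103}{8}\right)^{2} = \frac{65658609}{64}$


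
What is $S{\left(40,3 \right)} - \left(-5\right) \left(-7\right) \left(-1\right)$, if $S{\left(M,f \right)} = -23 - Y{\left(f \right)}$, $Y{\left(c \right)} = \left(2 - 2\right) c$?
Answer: $12$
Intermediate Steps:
$Y{\left(c \right)} = 0$ ($Y{\left(c \right)} = 0 c = 0$)
$S{\left(M,f \right)} = -23$ ($S{\left(M,f \right)} = -23 - 0 = -23 + 0 = -23$)
$S{\left(40,3 \right)} - \left(-5\right) \left(-7\right) \left(-1\right) = -23 - \left(-5\right) \left(-7\right) \left(-1\right) = -23 - 35 \left(-1\right) = -23 - -35 = -23 + 35 = 12$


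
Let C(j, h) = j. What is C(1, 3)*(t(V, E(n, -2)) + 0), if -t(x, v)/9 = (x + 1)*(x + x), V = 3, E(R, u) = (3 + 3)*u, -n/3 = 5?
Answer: -216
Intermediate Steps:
n = -15 (n = -3*5 = -15)
E(R, u) = 6*u
t(x, v) = -18*x*(1 + x) (t(x, v) = -9*(x + 1)*(x + x) = -9*(1 + x)*2*x = -18*x*(1 + x))
C(1, 3)*(t(V, E(n, -2)) + 0) = 1*(-18*3*(1 + 3) + 0) = 1*(-18*3*4 + 0) = 1*(-216 + 0) = 1*(-216) = -216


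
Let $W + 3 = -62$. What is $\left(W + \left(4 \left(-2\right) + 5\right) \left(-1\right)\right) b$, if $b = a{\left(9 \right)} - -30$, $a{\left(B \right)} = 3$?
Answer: $-2046$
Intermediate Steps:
$W = -65$ ($W = -3 - 62 = -65$)
$b = 33$ ($b = 3 - -30 = 3 + 30 = 33$)
$\left(W + \left(4 \left(-2\right) + 5\right) \left(-1\right)\right) b = \left(-65 + \left(4 \left(-2\right) + 5\right) \left(-1\right)\right) 33 = \left(-65 + \left(-8 + 5\right) \left(-1\right)\right) 33 = \left(-65 - -3\right) 33 = \left(-65 + 3\right) 33 = \left(-62\right) 33 = -2046$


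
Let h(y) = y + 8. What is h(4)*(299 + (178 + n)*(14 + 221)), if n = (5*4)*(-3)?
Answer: 336348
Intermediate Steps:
h(y) = 8 + y
n = -60 (n = 20*(-3) = -60)
h(4)*(299 + (178 + n)*(14 + 221)) = (8 + 4)*(299 + (178 - 60)*(14 + 221)) = 12*(299 + 118*235) = 12*(299 + 27730) = 12*28029 = 336348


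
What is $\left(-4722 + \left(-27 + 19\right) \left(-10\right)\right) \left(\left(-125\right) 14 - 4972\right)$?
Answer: $31203524$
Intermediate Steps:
$\left(-4722 + \left(-27 + 19\right) \left(-10\right)\right) \left(\left(-125\right) 14 - 4972\right) = \left(-4722 - -80\right) \left(-1750 - 4972\right) = \left(-4722 + 80\right) \left(-6722\right) = \left(-4642\right) \left(-6722\right) = 31203524$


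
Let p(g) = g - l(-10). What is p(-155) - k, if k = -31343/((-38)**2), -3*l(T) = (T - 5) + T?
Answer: -613531/4332 ≈ -141.63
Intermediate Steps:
l(T) = 5/3 - 2*T/3 (l(T) = -((T - 5) + T)/3 = -((-5 + T) + T)/3 = -(-5 + 2*T)/3 = 5/3 - 2*T/3)
p(g) = -25/3 + g (p(g) = g - (5/3 - 2/3*(-10)) = g - (5/3 + 20/3) = g - 1*25/3 = g - 25/3 = -25/3 + g)
k = -31343/1444 ≈ -21.706
p(-155) - k = (-25/3 - 155) - 1*(-31343/1444) = -490/3 + 31343/1444 = -613531/4332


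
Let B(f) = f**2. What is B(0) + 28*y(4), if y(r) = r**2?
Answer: 448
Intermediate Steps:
B(0) + 28*y(4) = 0**2 + 28*4**2 = 0 + 28*16 = 0 + 448 = 448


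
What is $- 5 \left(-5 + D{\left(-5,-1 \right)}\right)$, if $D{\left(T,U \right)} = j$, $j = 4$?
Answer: $5$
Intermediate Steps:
$D{\left(T,U \right)} = 4$
$- 5 \left(-5 + D{\left(-5,-1 \right)}\right) = - 5 \left(-5 + 4\right) = \left(-5\right) \left(-1\right) = 5$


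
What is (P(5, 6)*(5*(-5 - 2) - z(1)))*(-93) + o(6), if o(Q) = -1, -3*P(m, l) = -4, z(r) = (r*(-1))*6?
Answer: 3595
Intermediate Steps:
z(r) = -6*r (z(r) = -r*6 = -6*r)
P(m, l) = 4/3 (P(m, l) = -⅓*(-4) = 4/3)
(P(5, 6)*(5*(-5 - 2) - z(1)))*(-93) + o(6) = (4*(5*(-5 - 2) - (-6))/3)*(-93) - 1 = (4*(5*(-7) - 1*(-6))/3)*(-93) - 1 = (4*(-35 + 6)/3)*(-93) - 1 = ((4/3)*(-29))*(-93) - 1 = -116/3*(-93) - 1 = 3596 - 1 = 3595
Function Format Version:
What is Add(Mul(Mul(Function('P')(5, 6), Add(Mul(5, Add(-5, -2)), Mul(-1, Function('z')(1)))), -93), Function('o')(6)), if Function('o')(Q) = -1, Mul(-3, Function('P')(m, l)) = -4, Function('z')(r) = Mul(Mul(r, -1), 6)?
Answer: 3595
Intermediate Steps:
Function('z')(r) = Mul(-6, r) (Function('z')(r) = Mul(Mul(-1, r), 6) = Mul(-6, r))
Function('P')(m, l) = Rational(4, 3) (Function('P')(m, l) = Mul(Rational(-1, 3), -4) = Rational(4, 3))
Add(Mul(Mul(Function('P')(5, 6), Add(Mul(5, Add(-5, -2)), Mul(-1, Function('z')(1)))), -93), Function('o')(6)) = Add(Mul(Mul(Rational(4, 3), Add(Mul(5, Add(-5, -2)), Mul(-1, Mul(-6, 1)))), -93), -1) = Add(Mul(Mul(Rational(4, 3), Add(Mul(5, -7), Mul(-1, -6))), -93), -1) = Add(Mul(Mul(Rational(4, 3), Add(-35, 6)), -93), -1) = Add(Mul(Mul(Rational(4, 3), -29), -93), -1) = Add(Mul(Rational(-116, 3), -93), -1) = Add(3596, -1) = 3595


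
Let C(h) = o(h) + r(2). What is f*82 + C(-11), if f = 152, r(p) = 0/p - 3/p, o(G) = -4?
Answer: 24917/2 ≈ 12459.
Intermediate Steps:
r(p) = -3/p (r(p) = 0 - 3/p = -3/p)
C(h) = -11/2 (C(h) = -4 - 3/2 = -11/2)
f*82 + C(-11) = 152*82 - 11/2 = 12464 - 11/2 = 24917/2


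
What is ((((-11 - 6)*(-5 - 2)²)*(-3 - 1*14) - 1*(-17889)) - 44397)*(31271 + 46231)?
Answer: -956917194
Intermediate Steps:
((((-11 - 6)*(-5 - 2)²)*(-3 - 1*14) - 1*(-17889)) - 44397)*(31271 + 46231) = (((-17*(-7)²)*(-3 - 14) + 17889) - 44397)*77502 = ((-17*49*(-17) + 17889) - 44397)*77502 = ((-833*(-17) + 17889) - 44397)*77502 = ((14161 + 17889) - 44397)*77502 = (32050 - 44397)*77502 = -12347*77502 = -956917194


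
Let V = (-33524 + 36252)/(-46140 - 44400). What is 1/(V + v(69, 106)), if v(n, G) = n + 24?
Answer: 22635/2104373 ≈ 0.010756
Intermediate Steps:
v(n, G) = 24 + n
V = -682/22635 (V = 2728/(-90540) = 2728*(-1/90540) = -682/22635 ≈ -0.030130)
1/(V + v(69, 106)) = 1/(-682/22635 + (24 + 69)) = 1/(-682/22635 + 93) = 1/(2104373/22635) = 22635/2104373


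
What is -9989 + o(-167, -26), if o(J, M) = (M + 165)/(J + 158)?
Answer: -90040/9 ≈ -10004.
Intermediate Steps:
o(J, M) = (165 + M)/(158 + J)
-9989 + o(-167, -26) = -9989 + (165 - 26)/(158 - 167) = -9989 + 139/(-9) = -9989 - ⅑*139 = -9989 - 139/9 = -90040/9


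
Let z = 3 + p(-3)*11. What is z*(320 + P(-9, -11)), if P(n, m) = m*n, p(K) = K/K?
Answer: 5866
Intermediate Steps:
p(K) = 1
z = 14 (z = 3 + 1*11 = 3 + 11 = 14)
z*(320 + P(-9, -11)) = 14*(320 - 11*(-9)) = 14*(320 + 99) = 14*419 = 5866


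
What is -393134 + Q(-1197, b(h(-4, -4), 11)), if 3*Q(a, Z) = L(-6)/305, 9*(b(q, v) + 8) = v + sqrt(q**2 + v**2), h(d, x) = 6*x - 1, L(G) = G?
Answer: -119905872/305 ≈ -3.9313e+5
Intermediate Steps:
h(d, x) = -1 + 6*x
b(q, v) = -8 + v/9 + sqrt(q**2 + v**2)/9 (b(q, v) = -8 + (v + sqrt(q**2 + v**2))/9 = -8 + (v/9 + sqrt(q**2 + v**2)/9) = -8 + v/9 + sqrt(q**2 + v**2)/9)
Q(a, Z) = -2/305 (Q(a, Z) = (-6/305)/3 = (-6*1/305)/3 = (1/3)*(-6/305) = -2/305)
-393134 + Q(-1197, b(h(-4, -4), 11)) = -393134 - 2/305 = -119905872/305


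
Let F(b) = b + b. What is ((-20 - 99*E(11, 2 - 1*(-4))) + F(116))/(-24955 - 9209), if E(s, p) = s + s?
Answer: 983/17082 ≈ 0.057546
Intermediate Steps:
E(s, p) = 2*s
F(b) = 2*b
((-20 - 99*E(11, 2 - 1*(-4))) + F(116))/(-24955 - 9209) = ((-20 - 198*11) + 2*116)/(-24955 - 9209) = ((-20 - 99*22) + 232)/(-34164) = ((-20 - 2178) + 232)*(-1/34164) = (-2198 + 232)*(-1/34164) = -1966*(-1/34164) = 983/17082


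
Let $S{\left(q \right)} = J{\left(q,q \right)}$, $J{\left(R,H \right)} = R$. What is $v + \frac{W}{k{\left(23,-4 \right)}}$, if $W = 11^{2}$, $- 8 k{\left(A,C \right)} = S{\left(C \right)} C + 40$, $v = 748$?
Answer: $\frac{5115}{7} \approx 730.71$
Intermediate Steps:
$S{\left(q \right)} = q$
$k{\left(A,C \right)} = -5 - \frac{C^{2}}{8}$ ($k{\left(A,C \right)} = - \frac{C C + 40}{8} = - \frac{C^{2} + 40}{8} = - \frac{40 + C^{2}}{8} = -5 - \frac{C^{2}}{8}$)
$W = 121$
$v + \frac{W}{k{\left(23,-4 \right)}} = 748 + \frac{1}{-5 - \frac{\left(-4\right)^{2}}{8}} \cdot 121 = 748 + \frac{1}{-5 - 2} \cdot 121 = 748 + \frac{1}{-7} \cdot 121 = 748 - \frac{121}{7} = \frac{5115}{7}$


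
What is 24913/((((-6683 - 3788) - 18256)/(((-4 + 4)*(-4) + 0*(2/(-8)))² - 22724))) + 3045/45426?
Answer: 372707121983/18912358 ≈ 19707.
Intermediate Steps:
24913/((((-6683 - 3788) - 18256)/(((-4 + 4)*(-4) + 0*(2/(-8)))² - 22724))) + 3045/45426 = 24913/(((-10471 - 18256)/((0*(-4) + 0*(2*(-⅛)))² - 22724))) + 3045*(1/45426) = 24913/((-28727/((0 + 0*(-¼))² - 22724))) + 1015/15142 = 24913/((-28727/((0 + 0)² - 22724))) + 1015/15142 = 24913/((-28727/(0² - 22724))) + 1015/15142 = 24913/((-28727/(0 - 22724))) + 1015/15142 = 24913/((-28727/(-22724))) + 1015/15142 = 24913/((-28727*(-1/22724))) + 1015/15142 = 24913/(1249/988) + 1015/15142 = 24913*(988/1249) + 1015/15142 = 24614044/1249 + 1015/15142 = 372707121983/18912358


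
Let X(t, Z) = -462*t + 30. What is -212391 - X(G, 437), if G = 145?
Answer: -145431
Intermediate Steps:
X(t, Z) = 30 - 462*t
-212391 - X(G, 437) = -212391 - (30 - 462*145) = -212391 - (30 - 66990) = -212391 - 1*(-66960) = -212391 + 66960 = -145431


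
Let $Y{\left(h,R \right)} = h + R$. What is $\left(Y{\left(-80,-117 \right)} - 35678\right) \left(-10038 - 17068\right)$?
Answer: $972427750$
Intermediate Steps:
$Y{\left(h,R \right)} = R + h$
$\left(Y{\left(-80,-117 \right)} - 35678\right) \left(-10038 - 17068\right) = \left(\left(-117 - 80\right) - 35678\right) \left(-10038 - 17068\right) = \left(-197 - 35678\right) \left(-27106\right) = \left(-35875\right) \left(-27106\right) = 972427750$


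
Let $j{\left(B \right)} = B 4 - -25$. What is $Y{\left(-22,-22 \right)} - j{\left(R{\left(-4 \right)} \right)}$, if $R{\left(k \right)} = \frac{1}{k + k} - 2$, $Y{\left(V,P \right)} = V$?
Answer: $- \frac{77}{2} \approx -38.5$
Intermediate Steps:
$R{\left(k \right)} = -2 + \frac{1}{2 k}$ ($R{\left(k \right)} = \frac{1}{2 k} - 2 = -2 + \frac{1}{2 k}$)
$j{\left(B \right)} = 25 + 4 B$ ($j{\left(B \right)} = 4 B + 25 = 25 + 4 B$)
$Y{\left(-22,-22 \right)} - j{\left(R{\left(-4 \right)} \right)} = -22 - \left(25 + 4 \left(-2 + \frac{1}{2 \left(-4\right)}\right)\right) = -22 - \left(25 + 4 \left(-2 + \frac{1}{2} \left(- \frac{1}{4}\right)\right)\right) = -22 - \left(25 + 4 \left(-2 - \frac{1}{8}\right)\right) = -22 - \left(25 + 4 \left(- \frac{17}{8}\right)\right) = -22 - \left(25 - \frac{17}{2}\right) = -22 - \frac{33}{2} = - \frac{77}{2}$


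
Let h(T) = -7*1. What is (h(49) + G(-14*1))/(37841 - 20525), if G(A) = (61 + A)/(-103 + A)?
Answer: -433/1012986 ≈ -0.00042745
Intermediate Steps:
G(A) = (61 + A)/(-103 + A)
h(T) = -7
(h(49) + G(-14*1))/(37841 - 20525) = (-7 + (61 - 14*1)/(-103 - 14*1))/(37841 - 20525) = (-7 + (61 - 14)/(-103 - 14))/17316 = (-7 + 47/(-117))*(1/17316) = (-7 - 1/117*47)*(1/17316) = (-7 - 47/117)*(1/17316) = -866/117*1/17316 = -433/1012986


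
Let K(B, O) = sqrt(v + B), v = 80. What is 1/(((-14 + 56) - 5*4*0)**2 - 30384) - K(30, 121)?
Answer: -1/28620 - sqrt(110) ≈ -10.488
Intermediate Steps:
K(B, O) = sqrt(80 + B)
1/(((-14 + 56) - 5*4*0)**2 - 30384) - K(30, 121) = 1/(((-14 + 56) - 5*4*0)**2 - 30384) - sqrt(80 + 30) = 1/((42 - 20*0)**2 - 30384) - sqrt(110) = 1/((42 + 0)**2 - 30384) - sqrt(110) = 1/(42**2 - 30384) - sqrt(110) = 1/(1764 - 30384) - sqrt(110) = 1/(-28620) - sqrt(110) = -1/28620 - sqrt(110)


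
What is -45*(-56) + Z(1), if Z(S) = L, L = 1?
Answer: 2521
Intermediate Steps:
Z(S) = 1
-45*(-56) + Z(1) = -45*(-56) + 1 = 2520 + 1 = 2521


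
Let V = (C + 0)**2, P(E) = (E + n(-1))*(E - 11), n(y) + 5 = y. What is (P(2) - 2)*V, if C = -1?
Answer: 34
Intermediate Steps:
n(y) = -5 + y
P(E) = (-11 + E)*(-6 + E) (P(E) = (E + (-5 - 1))*(E - 11) = (E - 6)*(-11 + E) = (-6 + E)*(-11 + E) = (-11 + E)*(-6 + E))
V = 1 (V = (-1 + 0)**2 = (-1)**2 = 1)
(P(2) - 2)*V = ((66 + 2**2 - 17*2) - 2)*1 = ((66 + 4 - 34) - 2)*1 = (36 - 2)*1 = 34*1 = 34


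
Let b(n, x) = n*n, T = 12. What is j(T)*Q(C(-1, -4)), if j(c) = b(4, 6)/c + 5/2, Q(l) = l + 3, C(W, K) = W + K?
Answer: -23/3 ≈ -7.6667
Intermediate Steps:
b(n, x) = n²
C(W, K) = K + W
Q(l) = 3 + l
j(c) = 5/2 + 16/c (j(c) = 4²/c + 5/2 = 16/c + 5*(½) = 16/c + 5/2 = 5/2 + 16/c)
j(T)*Q(C(-1, -4)) = (5/2 + 16/12)*(3 + (-4 - 1)) = (5/2 + 16*(1/12))*(3 - 5) = (5/2 + 4/3)*(-2) = (23/6)*(-2) = -23/3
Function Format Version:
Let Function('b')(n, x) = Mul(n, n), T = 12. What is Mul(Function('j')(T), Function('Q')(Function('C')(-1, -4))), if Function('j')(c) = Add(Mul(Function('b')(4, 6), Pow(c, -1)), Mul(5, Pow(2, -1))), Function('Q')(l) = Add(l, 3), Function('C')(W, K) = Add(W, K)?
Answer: Rational(-23, 3) ≈ -7.6667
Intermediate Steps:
Function('b')(n, x) = Pow(n, 2)
Function('C')(W, K) = Add(K, W)
Function('Q')(l) = Add(3, l)
Function('j')(c) = Add(Rational(5, 2), Mul(16, Pow(c, -1))) (Function('j')(c) = Add(Mul(Pow(4, 2), Pow(c, -1)), Mul(5, Pow(2, -1))) = Add(Mul(16, Pow(c, -1)), Mul(5, Rational(1, 2))) = Add(Mul(16, Pow(c, -1)), Rational(5, 2)) = Add(Rational(5, 2), Mul(16, Pow(c, -1))))
Mul(Function('j')(T), Function('Q')(Function('C')(-1, -4))) = Mul(Add(Rational(5, 2), Mul(16, Pow(12, -1))), Add(3, Add(-4, -1))) = Mul(Add(Rational(5, 2), Mul(16, Rational(1, 12))), Add(3, -5)) = Mul(Add(Rational(5, 2), Rational(4, 3)), -2) = Mul(Rational(23, 6), -2) = Rational(-23, 3)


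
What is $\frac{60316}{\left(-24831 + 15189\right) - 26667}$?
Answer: $- \frac{60316}{36309} \approx -1.6612$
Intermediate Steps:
$\frac{60316}{\left(-24831 + 15189\right) - 26667} = \frac{60316}{-9642 - 26667} = \frac{60316}{-36309} = 60316 \left(- \frac{1}{36309}\right) = - \frac{60316}{36309}$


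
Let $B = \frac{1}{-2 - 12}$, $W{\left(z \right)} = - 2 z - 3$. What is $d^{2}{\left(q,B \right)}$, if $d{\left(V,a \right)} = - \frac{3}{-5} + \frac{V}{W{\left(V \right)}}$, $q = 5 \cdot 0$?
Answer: $\frac{9}{25} \approx 0.36$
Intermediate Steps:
$W{\left(z \right)} = -3 - 2 z$
$q = 0$
$B = - \frac{1}{14}$ ($B = \frac{1}{-14} = - \frac{1}{14} \approx -0.071429$)
$d{\left(V,a \right)} = \frac{3}{5} + \frac{V}{-3 - 2 V}$ ($d{\left(V,a \right)} = - \frac{3}{-5} + \frac{V}{-3 - 2 V} = \left(-3\right) \left(- \frac{1}{5}\right) + \frac{V}{-3 - 2 V} = \frac{3}{5} + \frac{V}{-3 - 2 V}$)
$d^{2}{\left(q,B \right)} = \left(\frac{9 + 0}{5 \left(3 + 2 \cdot 0\right)}\right)^{2} = \left(\frac{1}{5} \frac{1}{3 + 0} \cdot 9\right)^{2} = \left(\frac{1}{5} \cdot \frac{1}{3} \cdot 9\right)^{2} = \left(\frac{3}{5}\right)^{2} = \frac{9}{25}$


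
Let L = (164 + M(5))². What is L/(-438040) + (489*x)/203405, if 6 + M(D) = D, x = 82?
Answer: 486410419/3563981048 ≈ 0.13648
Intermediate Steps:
M(D) = -6 + D
L = 26569 (L = (164 + (-6 + 5))² = (164 - 1)² = 163² = 26569)
L/(-438040) + (489*x)/203405 = 26569/(-438040) + (489*82)/203405 = 26569*(-1/438040) + 40098*(1/203405) = -26569/438040 + 40098/203405 = 486410419/3563981048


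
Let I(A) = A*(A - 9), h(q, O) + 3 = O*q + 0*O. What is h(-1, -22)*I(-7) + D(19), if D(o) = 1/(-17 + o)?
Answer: 4257/2 ≈ 2128.5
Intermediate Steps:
h(q, O) = -3 + O*q (h(q, O) = -3 + (O*q + 0*O) = -3 + (O*q + 0) = -3 + O*q)
I(A) = A*(-9 + A)
h(-1, -22)*I(-7) + D(19) = (-3 - 22*(-1))*(-7*(-9 - 7)) + 1/(-17 + 19) = (-3 + 22)*(-7*(-16)) + 1/2 = 19*112 + ½ = 2128 + ½ = 4257/2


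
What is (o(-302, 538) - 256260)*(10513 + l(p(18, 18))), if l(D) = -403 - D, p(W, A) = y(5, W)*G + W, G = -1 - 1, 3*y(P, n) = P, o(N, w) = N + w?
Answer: -7753942864/3 ≈ -2.5846e+9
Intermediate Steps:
y(P, n) = P/3
G = -2
p(W, A) = -10/3 + W (p(W, A) = ((⅓)*5)*(-2) + W = (5/3)*(-2) + W = -10/3 + W)
(o(-302, 538) - 256260)*(10513 + l(p(18, 18))) = ((-302 + 538) - 256260)*(10513 + (-403 - (-10/3 + 18))) = (236 - 256260)*(10513 + (-403 - 1*44/3)) = -256024*(10513 + (-403 - 44/3)) = -256024*(10513 - 1253/3) = -256024*30286/3 = -7753942864/3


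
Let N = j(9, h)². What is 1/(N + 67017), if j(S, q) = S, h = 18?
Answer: 1/67098 ≈ 1.4904e-5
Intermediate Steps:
N = 81 (N = 9² = 81)
1/(N + 67017) = 1/(81 + 67017) = 1/67098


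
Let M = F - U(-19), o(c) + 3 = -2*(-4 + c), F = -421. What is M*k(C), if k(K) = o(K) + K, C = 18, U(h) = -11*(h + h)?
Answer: 10907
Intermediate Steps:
U(h) = -22*h
o(c) = 5 - 2*c (o(c) = -3 - 2*(-4 + c) = -3 + (8 - 2*c) = 5 - 2*c)
k(K) = 5 - K (k(K) = (5 - 2*K) + K = 5 - K)
M = -839 (M = -421 - (-22)*(-19) = -421 - 1*418 = -421 - 418 = -839)
M*k(C) = -839*(5 - 1*18) = -839*(5 - 18) = -839*(-13) = 10907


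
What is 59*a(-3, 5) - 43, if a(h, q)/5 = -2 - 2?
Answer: -1223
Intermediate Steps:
a(h, q) = -20 (a(h, q) = 5*(-2 - 2) = 5*(-4) = -20)
59*a(-3, 5) - 43 = 59*(-20) - 43 = -1180 - 43 = -1223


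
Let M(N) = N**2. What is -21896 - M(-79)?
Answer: -28137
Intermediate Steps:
-21896 - M(-79) = -21896 - 1*(-79)**2 = -21896 - 1*6241 = -21896 - 6241 = -28137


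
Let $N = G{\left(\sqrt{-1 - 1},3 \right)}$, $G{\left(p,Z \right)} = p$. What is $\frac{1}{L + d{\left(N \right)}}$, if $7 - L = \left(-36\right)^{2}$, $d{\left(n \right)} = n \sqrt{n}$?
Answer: $\frac{1}{-1289 + 2^{\frac{3}{4}} i^{\frac{3}{2}}} \approx -0.00077508 - 7.14 \cdot 10^{-7} i$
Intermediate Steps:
$N = i \sqrt{2}$ ($N = \sqrt{-1 - 1} = \sqrt{-2} = i \sqrt{2} \approx 1.4142 i$)
$d{\left(n \right)} = n^{\frac{3}{2}}$
$L = -1289$ ($L = 7 - \left(-36\right)^{2} = 7 - 1296 = -1289$)
$\frac{1}{L + d{\left(N \right)}} = \frac{1}{-1289 + \left(i \sqrt{2}\right)^{\frac{3}{2}}} = \frac{1}{-1289 + 2^{\frac{3}{4}} i^{\frac{3}{2}}}$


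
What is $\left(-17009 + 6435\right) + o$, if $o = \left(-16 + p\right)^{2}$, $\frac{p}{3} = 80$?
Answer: $39602$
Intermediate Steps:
$p = 240$ ($p = 3 \cdot 80 = 240$)
$o = 50176$ ($o = \left(-16 + 240\right)^{2} = 224^{2} = 50176$)
$\left(-17009 + 6435\right) + o = \left(-17009 + 6435\right) + 50176 = -10574 + 50176 = 39602$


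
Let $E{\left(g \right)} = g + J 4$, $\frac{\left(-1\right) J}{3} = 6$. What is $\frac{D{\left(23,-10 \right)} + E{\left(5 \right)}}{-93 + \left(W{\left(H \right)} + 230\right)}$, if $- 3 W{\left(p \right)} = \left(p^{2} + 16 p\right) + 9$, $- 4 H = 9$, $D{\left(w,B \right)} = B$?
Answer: $- \frac{1232}{2309} \approx -0.53356$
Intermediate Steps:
$J = -18$ ($J = \left(-3\right) 6 = -18$)
$H = - \frac{9}{4}$ ($H = \left(- \frac{1}{4}\right) 9 = - \frac{9}{4} \approx -2.25$)
$W{\left(p \right)} = -3 - \frac{16 p}{3} - \frac{p^{2}}{3}$ ($W{\left(p \right)} = - \frac{\left(p^{2} + 16 p\right) + 9}{3} = - \frac{9 + p^{2} + 16 p}{3} = -3 - \frac{16 p}{3} - \frac{p^{2}}{3}$)
$E{\left(g \right)} = -72 + g$ ($E{\left(g \right)} = g - 72 = -72 + g$)
$\frac{D{\left(23,-10 \right)} + E{\left(5 \right)}}{-93 + \left(W{\left(H \right)} + 230\right)} = \frac{-10 + \left(-72 + 5\right)}{-93 + \left(\left(-3 - -12 - \frac{\left(- \frac{9}{4}\right)^{2}}{3}\right) + 230\right)} = \frac{-10 - 67}{-93 + \left(\left(-3 + 12 - \frac{27}{16}\right) + 230\right)} = - \frac{77}{-93 + \left(\left(-3 + 12 - \frac{27}{16}\right) + 230\right)} = - \frac{77}{-93 + \left(\frac{117}{16} + 230\right)} = - \frac{77}{-93 + \frac{3797}{16}} = - \frac{77}{\frac{2309}{16}} = \left(-77\right) \frac{16}{2309} = - \frac{1232}{2309}$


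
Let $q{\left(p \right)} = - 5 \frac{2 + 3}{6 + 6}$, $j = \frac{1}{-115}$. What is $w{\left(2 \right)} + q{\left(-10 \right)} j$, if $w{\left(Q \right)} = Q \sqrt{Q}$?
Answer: $\frac{5}{276} + 2 \sqrt{2} \approx 2.8465$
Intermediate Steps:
$j = - \frac{1}{115} \approx -0.0086956$
$q{\left(p \right)} = - \frac{25}{12}$ ($q{\left(p \right)} = - 5 \cdot \frac{5}{12} = - 5 \cdot 5 \cdot \frac{1}{12} = \left(-5\right) \frac{5}{12} = - \frac{25}{12}$)
$w{\left(Q \right)} = Q^{\frac{3}{2}}$
$w{\left(2 \right)} + q{\left(-10 \right)} j = 2^{\frac{3}{2}} - - \frac{5}{276} = 2 \sqrt{2} + \frac{5}{276} = \frac{5}{276} + 2 \sqrt{2}$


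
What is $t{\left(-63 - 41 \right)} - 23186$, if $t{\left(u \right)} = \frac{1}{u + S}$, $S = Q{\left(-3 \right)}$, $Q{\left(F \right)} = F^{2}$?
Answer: $- \frac{2202671}{95} \approx -23186.0$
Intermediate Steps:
$S = 9$ ($S = \left(-3\right)^{2} = 9$)
$t{\left(u \right)} = \frac{1}{9 + u}$ ($t{\left(u \right)} = \frac{1}{u + 9} = \frac{1}{9 + u}$)
$t{\left(-63 - 41 \right)} - 23186 = \frac{1}{9 - 104} - 23186 = \frac{1}{-95} - 23186 = - \frac{1}{95} - 23186 = - \frac{2202671}{95}$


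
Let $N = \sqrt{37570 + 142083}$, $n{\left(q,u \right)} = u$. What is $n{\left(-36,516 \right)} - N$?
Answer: $516 - \sqrt{179653} \approx 92.145$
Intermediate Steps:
$N = \sqrt{179653} \approx 423.85$
$n{\left(-36,516 \right)} - N = 516 - \sqrt{179653}$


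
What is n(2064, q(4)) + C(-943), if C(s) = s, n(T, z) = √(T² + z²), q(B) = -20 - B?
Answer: -943 + 24*√7397 ≈ 1121.1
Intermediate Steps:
n(2064, q(4)) + C(-943) = √(2064² + (-20 - 1*4)²) - 943 = √(4260096 + (-20 - 4)²) - 943 = √(4260096 + (-24)²) - 943 = √(4260096 + 576) - 943 = √4260672 - 943 = 24*√7397 - 943 = -943 + 24*√7397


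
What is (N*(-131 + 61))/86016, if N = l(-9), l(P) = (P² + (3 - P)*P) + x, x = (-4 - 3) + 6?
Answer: 35/1536 ≈ 0.022786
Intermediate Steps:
x = -1 (x = -7 + 6 = -1)
l(P) = -1 + P² + P*(3 - P) (l(P) = (P² + (3 - P)*P) - 1 = (P² + P*(3 - P)) - 1 = -1 + P² + P*(3 - P))
N = -28 (N = -1 + 3*(-9) = -1 - 27 = -28)
(N*(-131 + 61))/86016 = -28*(-131 + 61)/86016 = -28*(-70)*(1/86016) = 1960*(1/86016) = 35/1536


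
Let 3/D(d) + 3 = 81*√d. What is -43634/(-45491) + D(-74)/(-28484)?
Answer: 67049154114123/69902669196868 + 27*I*√74/1536626348 ≈ 0.95918 + 1.5115e-7*I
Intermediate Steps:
D(d) = 3/(-3 + 81*√d)
-43634/(-45491) + D(-74)/(-28484) = -43634/(-45491) + 1/(-1 + 27*√(-74)*(-28484)) = -43634*(-1/45491) - 1/28484/(-1 + 27*(I*√74)) = 43634/45491 - 1/28484/(-1 + 27*I*√74) = 43634/45491 - 1/(28484*(-1 + 27*I*√74))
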